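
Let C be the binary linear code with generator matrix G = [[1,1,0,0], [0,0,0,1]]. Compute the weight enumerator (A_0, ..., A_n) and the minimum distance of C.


Weight distribution: A_0 = 1, A_1 = 1, A_2 = 1, A_3 = 1. Minimum distance d = 1.

Enumerate all 2^2 = 4 messages m ∈ F_2^2.
For each, compute codeword c = mG in F_2^4, then tally its weight.
  m = 00 → c = 0000, weight = 0.
  m = 10 → c = 1100, weight = 2.
  m = 01 → c = 0001, weight = 1.
  m = 11 → c = 1101, weight = 3.
Tally weights:
  weight 0: 1 codewords.
  weight 1: 1 codewords.
  weight 2: 1 codewords.
  weight 3: 1 codewords.
Minimum distance d = smallest w > 0 with A_w > 0 = 1.
Sanity: Σ A_w = 4 = 2^2 = 4 ✓.


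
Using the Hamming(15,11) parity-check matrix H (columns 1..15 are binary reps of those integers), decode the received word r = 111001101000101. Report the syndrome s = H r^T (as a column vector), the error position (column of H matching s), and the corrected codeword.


s = (1, 0, 1, 0)^T, error position = 10, corrected codeword c = 111001101100101

Compute s = H r^T mod 2 one row at a time:
  s_1 = 0 + 1 + 0 + 0 + 0 + 1 + 0 + 1 = 3 ≡ 1 (mod 2).
  s_2 = 0 + 0 + 1 + 1 + 0 + 1 + 0 + 1 = 4 ≡ 0 (mod 2).
  s_3 = 1 + 1 + 1 + 1 + 0 + 0 + 0 + 1 = 5 ≡ 1 (mod 2).
  s_4 = 1 + 1 + 0 + 1 + 1 + 0 + 1 + 1 = 6 ≡ 0 (mod 2).
s = (1, 0, 1, 0)^T — this equals column 10 of H (binary 1010), so error is at position 10.
Correct: flip bit 10 of r = 111001101000101 to get c = 111001101100101.


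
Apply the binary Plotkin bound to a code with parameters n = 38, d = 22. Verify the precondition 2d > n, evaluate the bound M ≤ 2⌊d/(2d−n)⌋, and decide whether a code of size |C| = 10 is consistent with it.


Plotkin bound M ≤ 6; given |C| = 10 > bound (violated).

Check applicability: 2d = 44, n = 38.
2d − n = 6 > 0, so Plotkin applies.
Compute d/(2d−n) = 22/6 ≈ 3.6667.
⌊d/(2d−n)⌋ = 3.
Plotkin bound: M ≤ 2·3 = 6.
Given |C| = 10, check: VIOLATED.
This |C| is above the Plotkin bound, so no binary code with n = 38, d = 22 and 10 codewords exists.


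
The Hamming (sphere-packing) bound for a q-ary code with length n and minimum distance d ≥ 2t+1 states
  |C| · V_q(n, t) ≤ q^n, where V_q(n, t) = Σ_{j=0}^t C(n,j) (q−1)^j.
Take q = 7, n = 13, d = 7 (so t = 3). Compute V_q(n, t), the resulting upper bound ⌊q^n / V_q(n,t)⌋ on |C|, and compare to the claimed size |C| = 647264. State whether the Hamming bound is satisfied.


V_q(n, t) = 64663, q^n = 96889010407, Hamming bound = 1498368, |C| = 647264 ≤ bound (satisfied).

Step 1: Compute V_q(n, t) = Σ_{j=0}^3 C(n, j) (q−1)^j.
  j = 0: C(13,0)·(6)^0 = 1·1 = 1.
  j = 1: C(13,1)·(6)^1 = 13·6 = 78.
  j = 2: C(13,2)·(6)^2 = 78·36 = 2808.
  j = 3: C(13,3)·(6)^3 = 286·216 = 61776.
  V_q(n, t) = 1 + 78 + 2808 + 61776 = 64663.
Step 2: q^n = 7^13 = 96889010407.
Step 3: Hamming bound ⌊q^n / V_q(n,t)⌋ = ⌊96889010407/64663⌋ = 1498368.
Step 4: Compare |C| = 647264 to 1498368: satisfied.
The claimed |C| lies below the Hamming bound.


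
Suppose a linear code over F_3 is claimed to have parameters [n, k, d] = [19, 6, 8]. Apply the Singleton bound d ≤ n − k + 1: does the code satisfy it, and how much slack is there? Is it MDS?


Singleton RHS = n − k + 1 = 14, slack = 6, bound satisfied, not MDS.

Singleton bound: d ≤ n − k + 1.
Here n = 19, k = 6, so n − k + 1 = 14.
Given d = 8, check d ≤ 14: YES.
Slack = (n − k + 1) − d = 6.
The code is NOT MDS (slack = 6 > 0).
Description: the claimed parameters are [19, 6, 8]_3; such a code would be non-MDS.


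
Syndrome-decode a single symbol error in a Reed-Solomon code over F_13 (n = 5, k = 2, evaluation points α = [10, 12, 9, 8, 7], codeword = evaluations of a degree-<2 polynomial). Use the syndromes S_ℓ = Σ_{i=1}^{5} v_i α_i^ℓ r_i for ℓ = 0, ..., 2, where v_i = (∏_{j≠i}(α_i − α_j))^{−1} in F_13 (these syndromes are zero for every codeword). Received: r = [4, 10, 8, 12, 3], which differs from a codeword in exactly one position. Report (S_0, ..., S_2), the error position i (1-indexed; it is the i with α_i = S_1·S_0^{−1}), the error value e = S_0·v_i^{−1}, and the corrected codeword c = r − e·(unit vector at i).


S = (9, 4, 9), error at position 2, error magnitude e = 1, c = [4, 9, 8, 12, 3].

Step 1: column multipliers v_i = (∏_{j≠i}(α_i − α_j))^{−1} mod 13.
  i = 1 (α = 10): (10−12)(10−9)(10−8)(10−7) = (−2)·1·2·3 = −12 ≡ 1, so v_1 = 1^{−1} = 1 (mod 13).
  i = 2 (α = 12): (12−10)(12−9)(12−8)(12−7) = 2·3·4·5 = 120 ≡ 3, so v_2 = 3^{−1} = 9 (mod 13).
  i = 3 (α = 9): (9−10)(9−12)(9−8)(9−7) = (−1)·(−3)·1·2 = 6 ≡ 6, so v_3 = 6^{−1} = 11 (mod 13).
  i = 4 (α = 8): (8−10)(8−12)(8−9)(8−7) = (−2)·(−4)·(−1)·1 = −8 ≡ 5, so v_4 = 5^{−1} = 8 (mod 13).
  i = 5 (α = 7): (7−10)(7−12)(7−9)(7−8) = (−3)·(−5)·(−2)·(−1) = 30 ≡ 4, so v_5 = 4^{−1} = 10 (mod 13).
  v = [1, 9, 11, 8, 10].
Step 2: syndromes of r = [4, 10, 8, 12, 3] (all sums mod 13).
  S_0 = Σ v_i r_i = 1·4 + 9·10 + 11·8 + 8·12 + 10·3 = 308 ≡ 9.
  S_1 = Σ v_i α_i r_i = 1·10·4 + 9·12·10 + 11·9·8 + 8·8·12 + 10·7·3 = 2890 ≡ 4.
  α_i^2 mod 13 = [9, 1, 3, 12, 10].
  S_2 = Σ v_i α_i^2 r_i = 1·9·4 + 9·1·10 + 11·3·8 + 8·12·12 + 10·10·3 = 1842 ≡ 9.
  S = (9, 4, 9) ≠ 0, so r is not a codeword (an error is present).
Step 3: locate the error. For a single error e at position i, S_ℓ = v_i·e·α_i^ℓ, so α_err = S_1/S_0.
  S_0^{−1} = 9^{−1} = 3 (mod 13), so α_err = 4·3 = 12 ≡ 12 = α_2. Error position i = 2.
  Consistency check: S_2/S_1 = 9·10 = 90 ≡ 12 = α_err ✓ (single-error assumption holds).
Step 4: error magnitude e = S_0/v_2 = S_0·∏_{j≠2}(α_2 − α_j) = 9·3 = 27 ≡ 1 (mod 13).
Step 5: correct position 2: c_2 = r_2 − e = 10 − 1 ≡ 9 (mod 13). Hence c = [4, 9, 8, 12, 3].
  Check: interpolating c through the α_i gives m(x) = 5 + 9·x (degree < 2) with m(α_i) = c_i for every i, so c is indeed a codeword.


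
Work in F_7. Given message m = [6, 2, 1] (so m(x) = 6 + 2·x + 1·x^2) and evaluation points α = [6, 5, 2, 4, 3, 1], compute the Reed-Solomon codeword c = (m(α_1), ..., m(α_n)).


c = [5, 6, 0, 2, 0, 2]

Message polynomial: m(x) = 6 + 2·x + 1·x^2 (mod 7).
For each evaluation point α_i, compute m(α_i) mod 7:
  α_1 = 6: Horner steps 1 → 1 → 5, so m(6) = 5.
  α_2 = 5: Horner steps 1 → 0 → 6, so m(5) = 6.
  α_3 = 2: Horner steps 1 → 4 → 0, so m(2) = 0.
  α_4 = 4: Horner steps 1 → 6 → 2, so m(4) = 2.
  α_5 = 3: Horner steps 1 → 5 → 0, so m(3) = 0.
  α_6 = 1: Horner steps 1 → 3 → 2, so m(1) = 2.
Codeword c = [5, 6, 0, 2, 0, 2] ∈ F_7^6.


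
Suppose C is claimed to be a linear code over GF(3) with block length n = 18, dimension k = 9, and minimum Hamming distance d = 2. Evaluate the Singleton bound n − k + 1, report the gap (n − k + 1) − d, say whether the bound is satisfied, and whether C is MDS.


Singleton RHS = n − k + 1 = 10, slack = 8, bound satisfied, not MDS.

Singleton bound: d ≤ n − k + 1.
Here n = 18, k = 9, so n − k + 1 = 10.
Given d = 2, check d ≤ 10: YES.
Slack = (n − k + 1) − d = 8.
The code is NOT MDS (slack = 8 > 0).
Description: the claimed parameters are [18, 9, 2]_3; such a code would be non-MDS.


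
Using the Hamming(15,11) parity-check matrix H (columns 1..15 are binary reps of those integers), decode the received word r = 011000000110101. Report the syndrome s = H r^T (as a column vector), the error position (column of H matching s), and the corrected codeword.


s = (0, 0, 1, 0)^T, error position = 2, corrected codeword c = 001000000110101

Compute s = H r^T mod 2 one row at a time:
  s_1 = 0 + 0 + 1 + 1 + 0 + 1 + 0 + 1 = 4 ≡ 0 (mod 2).
  s_2 = 0 + 0 + 0 + 0 + 0 + 1 + 0 + 1 = 2 ≡ 0 (mod 2).
  s_3 = 1 + 1 + 0 + 0 + 1 + 1 + 0 + 1 = 5 ≡ 1 (mod 2).
  s_4 = 0 + 1 + 0 + 0 + 0 + 1 + 1 + 1 = 4 ≡ 0 (mod 2).
s = (0, 0, 1, 0)^T — this equals column 2 of H (binary 0010), so error is at position 2.
Correct: flip bit 2 of r = 011000000110101 to get c = 001000000110101.


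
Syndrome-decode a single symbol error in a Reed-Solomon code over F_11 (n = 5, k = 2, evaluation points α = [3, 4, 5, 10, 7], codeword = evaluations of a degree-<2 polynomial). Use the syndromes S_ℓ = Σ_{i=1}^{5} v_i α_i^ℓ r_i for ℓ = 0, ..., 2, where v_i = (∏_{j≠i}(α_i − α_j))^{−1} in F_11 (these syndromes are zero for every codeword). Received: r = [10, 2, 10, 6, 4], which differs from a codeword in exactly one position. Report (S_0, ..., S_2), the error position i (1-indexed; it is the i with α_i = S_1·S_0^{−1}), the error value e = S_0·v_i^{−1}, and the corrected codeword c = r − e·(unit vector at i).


S = (5, 4, 1), error at position 1, error magnitude e = 5, c = [5, 2, 10, 6, 4].

Step 1: column multipliers v_i = (∏_{j≠i}(α_i − α_j))^{−1} mod 11.
  i = 1 (α = 3): (3−4)(3−5)(3−10)(3−7) = (−1)·(−2)·(−7)·(−4) = 56 ≡ 1, so v_1 = 1^{−1} = 1 (mod 11).
  i = 2 (α = 4): (4−3)(4−5)(4−10)(4−7) = 1·(−1)·(−6)·(−3) = −18 ≡ 4, so v_2 = 4^{−1} = 3 (mod 11).
  i = 3 (α = 5): (5−3)(5−4)(5−10)(5−7) = 2·1·(−5)·(−2) = 20 ≡ 9, so v_3 = 9^{−1} = 5 (mod 11).
  i = 4 (α = 10): (10−3)(10−4)(10−5)(10−7) = 7·6·5·3 = 630 ≡ 3, so v_4 = 3^{−1} = 4 (mod 11).
  i = 5 (α = 7): (7−3)(7−4)(7−5)(7−10) = 4·3·2·(−3) = −72 ≡ 5, so v_5 = 5^{−1} = 9 (mod 11).
  v = [1, 3, 5, 4, 9].
Step 2: syndromes of r = [10, 2, 10, 6, 4] (all sums mod 11).
  S_0 = Σ v_i r_i = 1·10 + 3·2 + 5·10 + 4·6 + 9·4 = 126 ≡ 5.
  S_1 = Σ v_i α_i r_i = 1·3·10 + 3·4·2 + 5·5·10 + 4·10·6 + 9·7·4 = 796 ≡ 4.
  α_i^2 mod 11 = [9, 5, 3, 1, 5].
  S_2 = Σ v_i α_i^2 r_i = 1·9·10 + 3·5·2 + 5·3·10 + 4·1·6 + 9·5·4 = 474 ≡ 1.
  S = (5, 4, 1) ≠ 0, so r is not a codeword (an error is present).
Step 3: locate the error. For a single error e at position i, S_ℓ = v_i·e·α_i^ℓ, so α_err = S_1/S_0.
  S_0^{−1} = 5^{−1} = 9 (mod 11), so α_err = 4·9 = 36 ≡ 3 = α_1. Error position i = 1.
  Consistency check: S_2/S_1 = 1·3 = 3 ≡ 3 = α_err ✓ (single-error assumption holds).
Step 4: error magnitude e = S_0/v_1 = S_0·∏_{j≠1}(α_1 − α_j) = 5·1 = 5 ≡ 5 (mod 11).
Step 5: correct position 1: c_1 = r_1 − e = 10 − 5 ≡ 5 (mod 11). Hence c = [5, 2, 10, 6, 4].
  Check: interpolating c through the α_i gives m(x) = 3 + 8·x (degree < 2) with m(α_i) = c_i for every i, so c is indeed a codeword.


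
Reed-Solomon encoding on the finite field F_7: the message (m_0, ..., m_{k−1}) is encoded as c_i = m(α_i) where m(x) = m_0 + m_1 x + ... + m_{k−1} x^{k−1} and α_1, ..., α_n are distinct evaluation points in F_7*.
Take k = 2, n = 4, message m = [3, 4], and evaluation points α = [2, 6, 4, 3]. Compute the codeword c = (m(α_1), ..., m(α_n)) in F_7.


c = [4, 6, 5, 1]

Message polynomial: m(x) = 3 + 4·x (mod 7).
For each evaluation point α_i, compute m(α_i) mod 7:
  α_1 = 2: Horner steps 4 → 4, so m(2) = 4.
  α_2 = 6: Horner steps 4 → 6, so m(6) = 6.
  α_3 = 4: Horner steps 4 → 5, so m(4) = 5.
  α_4 = 3: Horner steps 4 → 1, so m(3) = 1.
Codeword c = [4, 6, 5, 1] ∈ F_7^4.


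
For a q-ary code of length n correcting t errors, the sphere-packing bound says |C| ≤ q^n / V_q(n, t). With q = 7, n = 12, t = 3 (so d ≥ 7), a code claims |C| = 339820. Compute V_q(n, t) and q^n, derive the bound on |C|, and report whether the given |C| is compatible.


V_q(n, t) = 49969, q^n = 13841287201, Hamming bound = 276997, |C| = 339820 > bound (violated).

Step 1: Compute V_q(n, t) = Σ_{j=0}^3 C(n, j) (q−1)^j.
  j = 0: C(12,0)·(6)^0 = 1·1 = 1.
  j = 1: C(12,1)·(6)^1 = 12·6 = 72.
  j = 2: C(12,2)·(6)^2 = 66·36 = 2376.
  j = 3: C(12,3)·(6)^3 = 220·216 = 47520.
  V_q(n, t) = 1 + 72 + 2376 + 47520 = 49969.
Step 2: q^n = 7^12 = 13841287201.
Step 3: Hamming bound ⌊q^n / V_q(n,t)⌋ = ⌊13841287201/49969⌋ = 276997.
Step 4: Compare |C| = 339820 to 276997: violated.
The claimed |C| lies above the Hamming bound, so no 7-ary code of length 12 with d ≥ 7 can have 339820 codewords.


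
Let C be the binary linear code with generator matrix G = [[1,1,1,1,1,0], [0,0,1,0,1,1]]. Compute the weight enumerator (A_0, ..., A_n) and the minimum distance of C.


Weight distribution: A_0 = 1, A_3 = 1, A_4 = 1, A_5 = 1. Minimum distance d = 3.

Enumerate all 2^2 = 4 messages m ∈ F_2^2.
For each, compute codeword c = mG in F_2^6, then tally its weight.
  m = 00 → c = 000000, weight = 0.
  m = 10 → c = 111110, weight = 5.
  m = 01 → c = 001011, weight = 3.
  m = 11 → c = 110101, weight = 4.
Tally weights:
  weight 0: 1 codewords.
  weight 3: 1 codewords.
  weight 4: 1 codewords.
  weight 5: 1 codewords.
Minimum distance d = smallest w > 0 with A_w > 0 = 3.
Sanity: Σ A_w = 4 = 2^2 = 4 ✓.


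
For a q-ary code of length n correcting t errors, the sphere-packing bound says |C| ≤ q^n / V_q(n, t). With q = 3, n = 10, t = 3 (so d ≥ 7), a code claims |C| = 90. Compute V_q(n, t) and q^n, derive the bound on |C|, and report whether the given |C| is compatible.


V_q(n, t) = 1161, q^n = 59049, Hamming bound = 50, |C| = 90 > bound (violated).

Step 1: Compute V_q(n, t) = Σ_{j=0}^3 C(n, j) (q−1)^j.
  j = 0: C(10,0)·(2)^0 = 1·1 = 1.
  j = 1: C(10,1)·(2)^1 = 10·2 = 20.
  j = 2: C(10,2)·(2)^2 = 45·4 = 180.
  j = 3: C(10,3)·(2)^3 = 120·8 = 960.
  V_q(n, t) = 1 + 20 + 180 + 960 = 1161.
Step 2: q^n = 3^10 = 59049.
Step 3: Hamming bound ⌊q^n / V_q(n,t)⌋ = ⌊59049/1161⌋ = 50.
Step 4: Compare |C| = 90 to 50: violated.
The claimed |C| lies above the Hamming bound, so no 3-ary code of length 10 with d ≥ 7 can have 90 codewords.


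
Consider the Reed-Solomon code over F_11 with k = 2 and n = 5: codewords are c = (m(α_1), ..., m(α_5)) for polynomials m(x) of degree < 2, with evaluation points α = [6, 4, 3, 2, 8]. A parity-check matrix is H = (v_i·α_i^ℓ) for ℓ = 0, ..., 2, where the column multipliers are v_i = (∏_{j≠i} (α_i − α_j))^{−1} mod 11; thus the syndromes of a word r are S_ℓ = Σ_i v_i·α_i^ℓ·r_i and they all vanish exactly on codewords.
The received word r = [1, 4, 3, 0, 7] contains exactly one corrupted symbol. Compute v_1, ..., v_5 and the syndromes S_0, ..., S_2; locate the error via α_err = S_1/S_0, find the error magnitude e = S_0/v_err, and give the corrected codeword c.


S = (4, 5, 9), error at position 2, error magnitude e = 9, c = [1, 6, 3, 0, 7].

Step 1: column multipliers v_i = (∏_{j≠i}(α_i − α_j))^{−1} mod 11.
  i = 1 (α = 6): (6−4)(6−3)(6−2)(6−8) = 2·3·4·(−2) = −48 ≡ 7, so v_1 = 7^{−1} = 8 (mod 11).
  i = 2 (α = 4): (4−6)(4−3)(4−2)(4−8) = (−2)·1·2·(−4) = 16 ≡ 5, so v_2 = 5^{−1} = 9 (mod 11).
  i = 3 (α = 3): (3−6)(3−4)(3−2)(3−8) = (−3)·(−1)·1·(−5) = −15 ≡ 7, so v_3 = 7^{−1} = 8 (mod 11).
  i = 4 (α = 2): (2−6)(2−4)(2−3)(2−8) = (−4)·(−2)·(−1)·(−6) = 48 ≡ 4, so v_4 = 4^{−1} = 3 (mod 11).
  i = 5 (α = 8): (8−6)(8−4)(8−3)(8−2) = 2·4·5·6 = 240 ≡ 9, so v_5 = 9^{−1} = 5 (mod 11).
  v = [8, 9, 8, 3, 5].
Step 2: syndromes of r = [1, 4, 3, 0, 7] (all sums mod 11).
  S_0 = Σ v_i r_i = 8·1 + 9·4 + 8·3 + 3·0 + 5·7 = 103 ≡ 4.
  S_1 = Σ v_i α_i r_i = 8·6·1 + 9·4·4 + 8·3·3 + 3·2·0 + 5·8·7 = 544 ≡ 5.
  α_i^2 mod 11 = [3, 5, 9, 4, 9].
  S_2 = Σ v_i α_i^2 r_i = 8·3·1 + 9·5·4 + 8·9·3 + 3·4·0 + 5·9·7 = 735 ≡ 9.
  S = (4, 5, 9) ≠ 0, so r is not a codeword (an error is present).
Step 3: locate the error. For a single error e at position i, S_ℓ = v_i·e·α_i^ℓ, so α_err = S_1/S_0.
  S_0^{−1} = 4^{−1} = 3 (mod 11), so α_err = 5·3 = 15 ≡ 4 = α_2. Error position i = 2.
  Consistency check: S_2/S_1 = 9·9 = 81 ≡ 4 = α_err ✓ (single-error assumption holds).
Step 4: error magnitude e = S_0/v_2 = S_0·∏_{j≠2}(α_2 − α_j) = 4·5 = 20 ≡ 9 (mod 11).
Step 5: correct position 2: c_2 = r_2 − e = 4 − 9 ≡ 6 (mod 11). Hence c = [1, 6, 3, 0, 7].
  Check: interpolating c through the α_i gives m(x) = 5 + 3·x (degree < 2) with m(α_i) = c_i for every i, so c is indeed a codeword.


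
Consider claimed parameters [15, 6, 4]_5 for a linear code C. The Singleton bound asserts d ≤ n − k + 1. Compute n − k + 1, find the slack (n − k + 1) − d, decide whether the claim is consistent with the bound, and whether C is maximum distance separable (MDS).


Singleton RHS = n − k + 1 = 10, slack = 6, bound satisfied, not MDS.

Singleton bound: d ≤ n − k + 1.
Here n = 15, k = 6, so n − k + 1 = 10.
Given d = 4, check d ≤ 10: YES.
Slack = (n − k + 1) − d = 6.
The code is NOT MDS (slack = 6 > 0).
Description: the claimed parameters are [15, 6, 4]_5; such a code would be non-MDS.


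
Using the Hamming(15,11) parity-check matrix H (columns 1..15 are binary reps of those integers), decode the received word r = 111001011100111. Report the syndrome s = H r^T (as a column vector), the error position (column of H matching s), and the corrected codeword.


s = (0, 0, 0, 1)^T, error position = 1, corrected codeword c = 011001011100111

Compute s = H r^T mod 2 one row at a time:
  s_1 = 1 + 1 + 1 + 0 + 0 + 1 + 1 + 1 = 6 ≡ 0 (mod 2).
  s_2 = 0 + 0 + 1 + 0 + 0 + 1 + 1 + 1 = 4 ≡ 0 (mod 2).
  s_3 = 1 + 1 + 1 + 0 + 1 + 0 + 1 + 1 = 6 ≡ 0 (mod 2).
  s_4 = 1 + 1 + 0 + 0 + 1 + 0 + 1 + 1 = 5 ≡ 1 (mod 2).
s = (0, 0, 0, 1)^T — this equals column 1 of H (binary 0001), so error is at position 1.
Correct: flip bit 1 of r = 111001011100111 to get c = 011001011100111.


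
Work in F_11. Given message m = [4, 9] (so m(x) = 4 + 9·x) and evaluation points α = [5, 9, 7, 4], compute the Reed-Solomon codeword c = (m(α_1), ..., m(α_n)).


c = [5, 8, 1, 7]

Message polynomial: m(x) = 4 + 9·x (mod 11).
For each evaluation point α_i, compute m(α_i) mod 11:
  α_1 = 5: Horner steps 9 → 5, so m(5) = 5.
  α_2 = 9: Horner steps 9 → 8, so m(9) = 8.
  α_3 = 7: Horner steps 9 → 1, so m(7) = 1.
  α_4 = 4: Horner steps 9 → 7, so m(4) = 7.
Codeword c = [5, 8, 1, 7] ∈ F_11^4.


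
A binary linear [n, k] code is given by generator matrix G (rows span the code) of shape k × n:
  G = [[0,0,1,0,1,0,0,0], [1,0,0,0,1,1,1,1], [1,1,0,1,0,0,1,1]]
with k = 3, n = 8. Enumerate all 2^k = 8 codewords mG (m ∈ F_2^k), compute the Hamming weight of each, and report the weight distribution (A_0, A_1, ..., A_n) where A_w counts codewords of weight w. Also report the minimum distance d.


Weight distribution: A_0 = 1, A_2 = 1, A_4 = 2, A_5 = 3, A_7 = 1. Minimum distance d = 2.

Enumerate all 2^3 = 8 messages m ∈ F_2^3.
For each, compute codeword c = mG in F_2^8, then tally its weight.
  m = 000 → c = 00000000, weight = 0.
  m = 100 → c = 00101000, weight = 2.
  m = 010 → c = 10001111, weight = 5.
  m = 110 → c = 10100111, weight = 5.
  m = 001 → c = 11010011, weight = 5.
  m = 101 → c = 11111011, weight = 7.
  m = 011 → c = 01011100, weight = 4.
  m = 111 → c = 01110100, weight = 4.
Tally weights:
  weight 0: 1 codewords.
  weight 2: 1 codewords.
  weight 4: 2 codewords.
  weight 5: 3 codewords.
  weight 7: 1 codewords.
Minimum distance d = smallest w > 0 with A_w > 0 = 2.
Sanity: Σ A_w = 8 = 2^3 = 8 ✓.


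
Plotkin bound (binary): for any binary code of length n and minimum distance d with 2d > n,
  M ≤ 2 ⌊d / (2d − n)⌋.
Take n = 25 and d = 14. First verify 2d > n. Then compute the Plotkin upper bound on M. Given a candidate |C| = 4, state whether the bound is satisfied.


Plotkin bound M ≤ 8; given |C| = 4 ≤ bound (satisfied).

Check applicability: 2d = 28, n = 25.
2d − n = 3 > 0, so Plotkin applies.
Compute d/(2d−n) = 14/3 ≈ 4.6667.
⌊d/(2d−n)⌋ = 4.
Plotkin bound: M ≤ 2·4 = 8.
Given |C| = 4, check: satisfied.
This |C| is below the Plotkin bound.


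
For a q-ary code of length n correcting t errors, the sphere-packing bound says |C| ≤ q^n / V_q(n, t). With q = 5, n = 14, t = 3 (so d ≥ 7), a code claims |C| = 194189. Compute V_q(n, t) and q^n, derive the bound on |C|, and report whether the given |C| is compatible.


V_q(n, t) = 24809, q^n = 6103515625, Hamming bound = 246020, |C| = 194189 ≤ bound (satisfied).

Step 1: Compute V_q(n, t) = Σ_{j=0}^3 C(n, j) (q−1)^j.
  j = 0: C(14,0)·(4)^0 = 1·1 = 1.
  j = 1: C(14,1)·(4)^1 = 14·4 = 56.
  j = 2: C(14,2)·(4)^2 = 91·16 = 1456.
  j = 3: C(14,3)·(4)^3 = 364·64 = 23296.
  V_q(n, t) = 1 + 56 + 1456 + 23296 = 24809.
Step 2: q^n = 5^14 = 6103515625.
Step 3: Hamming bound ⌊q^n / V_q(n,t)⌋ = ⌊6103515625/24809⌋ = 246020.
Step 4: Compare |C| = 194189 to 246020: satisfied.
The claimed |C| lies below the Hamming bound.


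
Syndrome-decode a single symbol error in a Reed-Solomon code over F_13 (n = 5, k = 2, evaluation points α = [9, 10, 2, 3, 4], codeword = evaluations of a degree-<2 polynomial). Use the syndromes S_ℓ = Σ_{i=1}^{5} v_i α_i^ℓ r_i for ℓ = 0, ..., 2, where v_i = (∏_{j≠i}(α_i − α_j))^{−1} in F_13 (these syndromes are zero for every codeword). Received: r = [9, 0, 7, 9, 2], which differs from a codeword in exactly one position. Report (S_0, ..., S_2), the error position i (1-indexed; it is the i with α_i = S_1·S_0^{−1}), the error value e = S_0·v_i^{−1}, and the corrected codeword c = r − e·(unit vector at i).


S = (5, 2, 6), error at position 4, error magnitude e = 11, c = [9, 0, 7, 11, 2].

Step 1: column multipliers v_i = (∏_{j≠i}(α_i − α_j))^{−1} mod 13.
  i = 1 (α = 9): (9−10)(9−2)(9−3)(9−4) = (−1)·7·6·5 = −210 ≡ 11, so v_1 = 11^{−1} = 6 (mod 13).
  i = 2 (α = 10): (10−9)(10−2)(10−3)(10−4) = 1·8·7·6 = 336 ≡ 11, so v_2 = 11^{−1} = 6 (mod 13).
  i = 3 (α = 2): (2−9)(2−10)(2−3)(2−4) = (−7)·(−8)·(−1)·(−2) = 112 ≡ 8, so v_3 = 8^{−1} = 5 (mod 13).
  i = 4 (α = 3): (3−9)(3−10)(3−2)(3−4) = (−6)·(−7)·1·(−1) = −42 ≡ 10, so v_4 = 10^{−1} = 4 (mod 13).
  i = 5 (α = 4): (4−9)(4−10)(4−2)(4−3) = (−5)·(−6)·2·1 = 60 ≡ 8, so v_5 = 8^{−1} = 5 (mod 13).
  v = [6, 6, 5, 4, 5].
Step 2: syndromes of r = [9, 0, 7, 9, 2] (all sums mod 13).
  S_0 = Σ v_i r_i = 6·9 + 6·0 + 5·7 + 4·9 + 5·2 = 135 ≡ 5.
  S_1 = Σ v_i α_i r_i = 6·9·9 + 6·10·0 + 5·2·7 + 4·3·9 + 5·4·2 = 704 ≡ 2.
  α_i^2 mod 13 = [3, 9, 4, 9, 3].
  S_2 = Σ v_i α_i^2 r_i = 6·3·9 + 6·9·0 + 5·4·7 + 4·9·9 + 5·3·2 = 656 ≡ 6.
  S = (5, 2, 6) ≠ 0, so r is not a codeword (an error is present).
Step 3: locate the error. For a single error e at position i, S_ℓ = v_i·e·α_i^ℓ, so α_err = S_1/S_0.
  S_0^{−1} = 5^{−1} = 8 (mod 13), so α_err = 2·8 = 16 ≡ 3 = α_4. Error position i = 4.
  Consistency check: S_2/S_1 = 6·7 = 42 ≡ 3 = α_err ✓ (single-error assumption holds).
Step 4: error magnitude e = S_0/v_4 = S_0·∏_{j≠4}(α_4 − α_j) = 5·10 = 50 ≡ 11 (mod 13).
Step 5: correct position 4: c_4 = r_4 − e = 9 − 11 ≡ 11 (mod 13). Hence c = [9, 0, 7, 11, 2].
  Check: interpolating c through the α_i gives m(x) = 12 + 4·x (degree < 2) with m(α_i) = c_i for every i, so c is indeed a codeword.


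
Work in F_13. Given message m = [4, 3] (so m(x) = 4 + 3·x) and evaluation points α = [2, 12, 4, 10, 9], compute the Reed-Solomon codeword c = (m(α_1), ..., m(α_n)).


c = [10, 1, 3, 8, 5]

Message polynomial: m(x) = 4 + 3·x (mod 13).
For each evaluation point α_i, compute m(α_i) mod 13:
  α_1 = 2: Horner steps 3 → 10, so m(2) = 10.
  α_2 = 12: Horner steps 3 → 1, so m(12) = 1.
  α_3 = 4: Horner steps 3 → 3, so m(4) = 3.
  α_4 = 10: Horner steps 3 → 8, so m(10) = 8.
  α_5 = 9: Horner steps 3 → 5, so m(9) = 5.
Codeword c = [10, 1, 3, 8, 5] ∈ F_13^5.


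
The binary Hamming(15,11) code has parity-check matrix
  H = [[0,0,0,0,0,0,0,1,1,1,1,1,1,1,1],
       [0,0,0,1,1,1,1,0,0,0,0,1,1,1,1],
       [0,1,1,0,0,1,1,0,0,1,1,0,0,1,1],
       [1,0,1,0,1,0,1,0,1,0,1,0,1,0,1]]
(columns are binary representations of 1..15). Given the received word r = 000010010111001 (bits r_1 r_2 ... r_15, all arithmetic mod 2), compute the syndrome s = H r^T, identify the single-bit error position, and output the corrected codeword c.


s = (1, 1, 1, 1)^T, error position = 15, corrected codeword c = 000010010111000

Compute s = H r^T mod 2 one row at a time:
  s_1 = 1 + 0 + 1 + 1 + 1 + 0 + 0 + 1 = 5 ≡ 1 (mod 2).
  s_2 = 0 + 1 + 0 + 0 + 1 + 0 + 0 + 1 = 3 ≡ 1 (mod 2).
  s_3 = 0 + 0 + 0 + 0 + 1 + 1 + 0 + 1 = 3 ≡ 1 (mod 2).
  s_4 = 0 + 0 + 1 + 0 + 0 + 1 + 0 + 1 = 3 ≡ 1 (mod 2).
s = (1, 1, 1, 1)^T — this equals column 15 of H (binary 1111), so error is at position 15.
Correct: flip bit 15 of r = 000010010111001 to get c = 000010010111000.


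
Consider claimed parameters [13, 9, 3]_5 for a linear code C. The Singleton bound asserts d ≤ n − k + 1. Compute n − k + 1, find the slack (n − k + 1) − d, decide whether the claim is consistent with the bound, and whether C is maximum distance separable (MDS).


Singleton RHS = n − k + 1 = 5, slack = 2, bound satisfied, not MDS.

Singleton bound: d ≤ n − k + 1.
Here n = 13, k = 9, so n − k + 1 = 5.
Given d = 3, check d ≤ 5: YES.
Slack = (n − k + 1) − d = 2.
The code is NOT MDS (slack = 2 > 0).
Description: the claimed parameters are [13, 9, 3]_5; such a code would be non-MDS.


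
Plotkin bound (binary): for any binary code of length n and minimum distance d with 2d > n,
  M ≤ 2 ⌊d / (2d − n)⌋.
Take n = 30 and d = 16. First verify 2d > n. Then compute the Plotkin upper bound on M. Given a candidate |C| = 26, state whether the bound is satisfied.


Plotkin bound M ≤ 16; given |C| = 26 > bound (violated).

Check applicability: 2d = 32, n = 30.
2d − n = 2 > 0, so Plotkin applies.
Compute d/(2d−n) = 16/2 ≈ 8.0000.
⌊d/(2d−n)⌋ = 8.
Plotkin bound: M ≤ 2·8 = 16.
Given |C| = 26, check: VIOLATED.
This |C| is above the Plotkin bound, so no binary code with n = 30, d = 16 and 26 codewords exists.


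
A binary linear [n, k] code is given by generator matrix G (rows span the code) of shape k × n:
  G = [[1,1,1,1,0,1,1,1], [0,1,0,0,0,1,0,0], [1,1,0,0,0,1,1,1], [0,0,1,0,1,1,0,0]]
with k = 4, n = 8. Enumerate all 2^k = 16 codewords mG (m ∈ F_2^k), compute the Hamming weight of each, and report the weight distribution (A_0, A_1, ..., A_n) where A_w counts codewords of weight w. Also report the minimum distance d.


Weight distribution: A_0 = 1, A_2 = 2, A_3 = 5, A_4 = 1, A_5 = 2, A_6 = 4, A_7 = 1. Minimum distance d = 2.

Enumerate all 2^4 = 16 messages m ∈ F_2^4.
For each, compute codeword c = mG in F_2^8, then tally its weight.
  m = 0000 → c = 00000000, weight = 0.
  m = 1000 → c = 11110111, weight = 7.
  m = 0100 → c = 01000100, weight = 2.
  m = 1100 → c = 10110011, weight = 5.
  m = 0010 → c = 11000111, weight = 5.
  m = 1010 → c = 00110000, weight = 2.
  m = 0110 → c = 10000011, weight = 3.
  m = 1110 → c = 01110100, weight = 4.
  m = 0001 → c = 00101100, weight = 3.
  m = 1001 → c = 11011011, weight = 6.
  m = 0101 → c = 01101000, weight = 3.
  m = 1101 → c = 10011111, weight = 6.
  m = 0011 → c = 11101011, weight = 6.
  m = 1011 → c = 00011100, weight = 3.
  m = 0111 → c = 10101111, weight = 6.
  m = 1111 → c = 01011000, weight = 3.
Tally weights:
  weight 0: 1 codewords.
  weight 2: 2 codewords.
  weight 3: 5 codewords.
  weight 4: 1 codewords.
  weight 5: 2 codewords.
  weight 6: 4 codewords.
  weight 7: 1 codewords.
Minimum distance d = smallest w > 0 with A_w > 0 = 2.
Sanity: Σ A_w = 16 = 2^4 = 16 ✓.


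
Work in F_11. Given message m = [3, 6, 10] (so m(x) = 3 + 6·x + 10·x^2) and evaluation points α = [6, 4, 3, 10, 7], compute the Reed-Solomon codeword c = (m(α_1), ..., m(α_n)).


c = [3, 0, 1, 7, 7]

Message polynomial: m(x) = 3 + 6·x + 10·x^2 (mod 11).
For each evaluation point α_i, compute m(α_i) mod 11:
  α_1 = 6: Horner steps 10 → 0 → 3, so m(6) = 3.
  α_2 = 4: Horner steps 10 → 2 → 0, so m(4) = 0.
  α_3 = 3: Horner steps 10 → 3 → 1, so m(3) = 1.
  α_4 = 10: Horner steps 10 → 7 → 7, so m(10) = 7.
  α_5 = 7: Horner steps 10 → 10 → 7, so m(7) = 7.
Codeword c = [3, 0, 1, 7, 7] ∈ F_11^5.


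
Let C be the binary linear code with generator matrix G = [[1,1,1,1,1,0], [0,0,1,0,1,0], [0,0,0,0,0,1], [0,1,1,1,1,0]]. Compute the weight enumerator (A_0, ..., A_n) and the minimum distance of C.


Weight distribution: A_0 = 1, A_1 = 2, A_2 = 3, A_3 = 4, A_4 = 3, A_5 = 2, A_6 = 1. Minimum distance d = 1.

Enumerate all 2^4 = 16 messages m ∈ F_2^4.
For each, compute codeword c = mG in F_2^6, then tally its weight.
  m = 0000 → c = 000000, weight = 0.
  m = 1000 → c = 111110, weight = 5.
  m = 0100 → c = 001010, weight = 2.
  m = 1100 → c = 110100, weight = 3.
  m = 0010 → c = 000001, weight = 1.
  m = 1010 → c = 111111, weight = 6.
  m = 0110 → c = 001011, weight = 3.
  m = 1110 → c = 110101, weight = 4.
  m = 0001 → c = 011110, weight = 4.
  m = 1001 → c = 100000, weight = 1.
  m = 0101 → c = 010100, weight = 2.
  m = 1101 → c = 101010, weight = 3.
  m = 0011 → c = 011111, weight = 5.
  m = 1011 → c = 100001, weight = 2.
  m = 0111 → c = 010101, weight = 3.
  m = 1111 → c = 101011, weight = 4.
Tally weights:
  weight 0: 1 codewords.
  weight 1: 2 codewords.
  weight 2: 3 codewords.
  weight 3: 4 codewords.
  weight 4: 3 codewords.
  weight 5: 2 codewords.
  weight 6: 1 codewords.
Minimum distance d = smallest w > 0 with A_w > 0 = 1.
Sanity: Σ A_w = 16 = 2^4 = 16 ✓.


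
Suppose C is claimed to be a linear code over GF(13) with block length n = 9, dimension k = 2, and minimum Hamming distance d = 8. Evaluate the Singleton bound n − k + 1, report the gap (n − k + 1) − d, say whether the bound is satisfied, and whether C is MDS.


Singleton RHS = n − k + 1 = 8, slack = 0, bound satisfied, MDS.

Singleton bound: d ≤ n − k + 1.
Here n = 9, k = 2, so n − k + 1 = 8.
Given d = 8, check d ≤ 8: YES.
Slack = (n − k + 1) − d = 0.
The code is MDS (slack = 0).
Description: the claimed parameters are [9, 2, 8]_13; such a code would be MDS (meets Singleton bound).


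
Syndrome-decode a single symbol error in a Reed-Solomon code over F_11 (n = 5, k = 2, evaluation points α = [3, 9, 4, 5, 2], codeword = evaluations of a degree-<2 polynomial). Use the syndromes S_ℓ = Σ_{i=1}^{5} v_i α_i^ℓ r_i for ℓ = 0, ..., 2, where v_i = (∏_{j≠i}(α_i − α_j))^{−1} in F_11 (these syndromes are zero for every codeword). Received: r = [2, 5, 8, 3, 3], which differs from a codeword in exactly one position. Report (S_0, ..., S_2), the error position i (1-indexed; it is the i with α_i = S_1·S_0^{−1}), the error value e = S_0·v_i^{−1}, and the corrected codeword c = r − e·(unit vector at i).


S = (2, 4, 8), error at position 5, error magnitude e = 7, c = [2, 5, 8, 3, 7].

Step 1: column multipliers v_i = (∏_{j≠i}(α_i − α_j))^{−1} mod 11.
  i = 1 (α = 3): (3−9)(3−4)(3−5)(3−2) = (−6)·(−1)·(−2)·1 = −12 ≡ 10, so v_1 = 10^{−1} = 10 (mod 11).
  i = 2 (α = 9): (9−3)(9−4)(9−5)(9−2) = 6·5·4·7 = 840 ≡ 4, so v_2 = 4^{−1} = 3 (mod 11).
  i = 3 (α = 4): (4−3)(4−9)(4−5)(4−2) = 1·(−5)·(−1)·2 = 10 ≡ 10, so v_3 = 10^{−1} = 10 (mod 11).
  i = 4 (α = 5): (5−3)(5−9)(5−4)(5−2) = 2·(−4)·1·3 = −24 ≡ 9, so v_4 = 9^{−1} = 5 (mod 11).
  i = 5 (α = 2): (2−3)(2−9)(2−4)(2−5) = (−1)·(−7)·(−2)·(−3) = 42 ≡ 9, so v_5 = 9^{−1} = 5 (mod 11).
  v = [10, 3, 10, 5, 5].
Step 2: syndromes of r = [2, 5, 8, 3, 3] (all sums mod 11).
  S_0 = Σ v_i r_i = 10·2 + 3·5 + 10·8 + 5·3 + 5·3 = 145 ≡ 2.
  S_1 = Σ v_i α_i r_i = 10·3·2 + 3·9·5 + 10·4·8 + 5·5·3 + 5·2·3 = 620 ≡ 4.
  α_i^2 mod 11 = [9, 4, 5, 3, 4].
  S_2 = Σ v_i α_i^2 r_i = 10·9·2 + 3·4·5 + 10·5·8 + 5·3·3 + 5·4·3 = 745 ≡ 8.
  S = (2, 4, 8) ≠ 0, so r is not a codeword (an error is present).
Step 3: locate the error. For a single error e at position i, S_ℓ = v_i·e·α_i^ℓ, so α_err = S_1/S_0.
  S_0^{−1} = 2^{−1} = 6 (mod 11), so α_err = 4·6 = 24 ≡ 2 = α_5. Error position i = 5.
  Consistency check: S_2/S_1 = 8·3 = 24 ≡ 2 = α_err ✓ (single-error assumption holds).
Step 4: error magnitude e = S_0/v_5 = S_0·∏_{j≠5}(α_5 − α_j) = 2·9 = 18 ≡ 7 (mod 11).
Step 5: correct position 5: c_5 = r_5 − e = 3 − 7 ≡ 7 (mod 11). Hence c = [2, 5, 8, 3, 7].
  Check: interpolating c through the α_i gives m(x) = 6 + 6·x (degree < 2) with m(α_i) = c_i for every i, so c is indeed a codeword.


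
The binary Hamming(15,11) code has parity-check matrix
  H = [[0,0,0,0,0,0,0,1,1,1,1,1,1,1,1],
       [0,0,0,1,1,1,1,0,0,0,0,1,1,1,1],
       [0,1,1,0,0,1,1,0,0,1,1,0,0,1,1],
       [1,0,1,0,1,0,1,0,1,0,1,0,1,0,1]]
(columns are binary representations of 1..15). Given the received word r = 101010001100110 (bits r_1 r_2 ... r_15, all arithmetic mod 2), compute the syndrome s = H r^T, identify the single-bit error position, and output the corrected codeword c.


s = (0, 1, 1, 1)^T, error position = 7, corrected codeword c = 101010101100110

Compute s = H r^T mod 2 one row at a time:
  s_1 = 0 + 1 + 1 + 0 + 0 + 1 + 1 + 0 = 4 ≡ 0 (mod 2).
  s_2 = 0 + 1 + 0 + 0 + 0 + 1 + 1 + 0 = 3 ≡ 1 (mod 2).
  s_3 = 0 + 1 + 0 + 0 + 1 + 0 + 1 + 0 = 3 ≡ 1 (mod 2).
  s_4 = 1 + 1 + 1 + 0 + 1 + 0 + 1 + 0 = 5 ≡ 1 (mod 2).
s = (0, 1, 1, 1)^T — this equals column 7 of H (binary 0111), so error is at position 7.
Correct: flip bit 7 of r = 101010001100110 to get c = 101010101100110.


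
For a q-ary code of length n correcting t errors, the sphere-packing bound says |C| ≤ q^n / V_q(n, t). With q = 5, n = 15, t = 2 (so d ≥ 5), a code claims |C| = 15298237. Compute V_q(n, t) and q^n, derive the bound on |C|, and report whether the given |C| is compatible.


V_q(n, t) = 1741, q^n = 30517578125, Hamming bound = 17528764, |C| = 15298237 ≤ bound (satisfied).

Step 1: Compute V_q(n, t) = Σ_{j=0}^2 C(n, j) (q−1)^j.
  j = 0: C(15,0)·(4)^0 = 1·1 = 1.
  j = 1: C(15,1)·(4)^1 = 15·4 = 60.
  j = 2: C(15,2)·(4)^2 = 105·16 = 1680.
  V_q(n, t) = 1 + 60 + 1680 = 1741.
Step 2: q^n = 5^15 = 30517578125.
Step 3: Hamming bound ⌊q^n / V_q(n,t)⌋ = ⌊30517578125/1741⌋ = 17528764.
Step 4: Compare |C| = 15298237 to 17528764: satisfied.
The claimed |C| lies below the Hamming bound.


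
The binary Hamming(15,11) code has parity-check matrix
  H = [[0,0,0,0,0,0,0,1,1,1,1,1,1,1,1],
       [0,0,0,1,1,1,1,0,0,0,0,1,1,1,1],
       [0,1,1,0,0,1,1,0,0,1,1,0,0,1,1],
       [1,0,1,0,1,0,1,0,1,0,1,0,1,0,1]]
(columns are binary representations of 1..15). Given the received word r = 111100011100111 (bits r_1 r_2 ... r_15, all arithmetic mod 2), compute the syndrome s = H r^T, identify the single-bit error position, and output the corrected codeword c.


s = (0, 0, 1, 1)^T, error position = 3, corrected codeword c = 110100011100111

Compute s = H r^T mod 2 one row at a time:
  s_1 = 1 + 1 + 1 + 0 + 0 + 1 + 1 + 1 = 6 ≡ 0 (mod 2).
  s_2 = 1 + 0 + 0 + 0 + 0 + 1 + 1 + 1 = 4 ≡ 0 (mod 2).
  s_3 = 1 + 1 + 0 + 0 + 1 + 0 + 1 + 1 = 5 ≡ 1 (mod 2).
  s_4 = 1 + 1 + 0 + 0 + 1 + 0 + 1 + 1 = 5 ≡ 1 (mod 2).
s = (0, 0, 1, 1)^T — this equals column 3 of H (binary 0011), so error is at position 3.
Correct: flip bit 3 of r = 111100011100111 to get c = 110100011100111.


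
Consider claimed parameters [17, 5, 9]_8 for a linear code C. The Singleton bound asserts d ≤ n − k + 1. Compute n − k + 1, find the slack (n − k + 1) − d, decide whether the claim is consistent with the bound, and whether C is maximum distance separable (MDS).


Singleton RHS = n − k + 1 = 13, slack = 4, bound satisfied, not MDS.

Singleton bound: d ≤ n − k + 1.
Here n = 17, k = 5, so n − k + 1 = 13.
Given d = 9, check d ≤ 13: YES.
Slack = (n − k + 1) − d = 4.
The code is NOT MDS (slack = 4 > 0).
Description: the claimed parameters are [17, 5, 9]_8; such a code would be non-MDS.


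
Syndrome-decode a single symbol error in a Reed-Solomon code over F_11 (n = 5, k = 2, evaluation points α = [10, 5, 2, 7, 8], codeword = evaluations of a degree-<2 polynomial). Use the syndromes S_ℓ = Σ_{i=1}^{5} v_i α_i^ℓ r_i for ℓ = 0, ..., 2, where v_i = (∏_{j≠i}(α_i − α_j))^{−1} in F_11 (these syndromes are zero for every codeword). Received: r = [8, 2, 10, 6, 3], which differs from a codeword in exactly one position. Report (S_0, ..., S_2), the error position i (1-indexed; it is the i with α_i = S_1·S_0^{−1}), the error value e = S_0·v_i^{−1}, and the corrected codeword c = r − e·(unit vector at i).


S = (5, 3, 4), error at position 2, error magnitude e = 1, c = [8, 1, 10, 6, 3].

Step 1: column multipliers v_i = (∏_{j≠i}(α_i − α_j))^{−1} mod 11.
  i = 1 (α = 10): (10−5)(10−2)(10−7)(10−8) = 5·8·3·2 = 240 ≡ 9, so v_1 = 9^{−1} = 5 (mod 11).
  i = 2 (α = 5): (5−10)(5−2)(5−7)(5−8) = (−5)·3·(−2)·(−3) = −90 ≡ 9, so v_2 = 9^{−1} = 5 (mod 11).
  i = 3 (α = 2): (2−10)(2−5)(2−7)(2−8) = (−8)·(−3)·(−5)·(−6) = 720 ≡ 5, so v_3 = 5^{−1} = 9 (mod 11).
  i = 4 (α = 7): (7−10)(7−5)(7−2)(7−8) = (−3)·2·5·(−1) = 30 ≡ 8, so v_4 = 8^{−1} = 7 (mod 11).
  i = 5 (α = 8): (8−10)(8−5)(8−2)(8−7) = (−2)·3·6·1 = −36 ≡ 8, so v_5 = 8^{−1} = 7 (mod 11).
  v = [5, 5, 9, 7, 7].
Step 2: syndromes of r = [8, 2, 10, 6, 3] (all sums mod 11).
  S_0 = Σ v_i r_i = 5·8 + 5·2 + 9·10 + 7·6 + 7·3 = 203 ≡ 5.
  S_1 = Σ v_i α_i r_i = 5·10·8 + 5·5·2 + 9·2·10 + 7·7·6 + 7·8·3 = 1092 ≡ 3.
  α_i^2 mod 11 = [1, 3, 4, 5, 9].
  S_2 = Σ v_i α_i^2 r_i = 5·1·8 + 5·3·2 + 9·4·10 + 7·5·6 + 7·9·3 = 829 ≡ 4.
  S = (5, 3, 4) ≠ 0, so r is not a codeword (an error is present).
Step 3: locate the error. For a single error e at position i, S_ℓ = v_i·e·α_i^ℓ, so α_err = S_1/S_0.
  S_0^{−1} = 5^{−1} = 9 (mod 11), so α_err = 3·9 = 27 ≡ 5 = α_2. Error position i = 2.
  Consistency check: S_2/S_1 = 4·4 = 16 ≡ 5 = α_err ✓ (single-error assumption holds).
Step 4: error magnitude e = S_0/v_2 = S_0·∏_{j≠2}(α_2 − α_j) = 5·9 = 45 ≡ 1 (mod 11).
Step 5: correct position 2: c_2 = r_2 − e = 2 − 1 ≡ 1 (mod 11). Hence c = [8, 1, 10, 6, 3].
  Check: interpolating c through the α_i gives m(x) = 5 + 8·x (degree < 2) with m(α_i) = c_i for every i, so c is indeed a codeword.


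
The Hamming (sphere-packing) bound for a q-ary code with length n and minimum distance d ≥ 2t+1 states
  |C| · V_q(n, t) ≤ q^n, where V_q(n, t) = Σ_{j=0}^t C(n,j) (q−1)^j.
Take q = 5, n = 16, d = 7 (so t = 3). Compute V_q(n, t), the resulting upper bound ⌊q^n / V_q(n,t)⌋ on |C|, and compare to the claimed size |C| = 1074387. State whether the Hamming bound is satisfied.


V_q(n, t) = 37825, q^n = 152587890625, Hamming bound = 4034048, |C| = 1074387 ≤ bound (satisfied).

Step 1: Compute V_q(n, t) = Σ_{j=0}^3 C(n, j) (q−1)^j.
  j = 0: C(16,0)·(4)^0 = 1·1 = 1.
  j = 1: C(16,1)·(4)^1 = 16·4 = 64.
  j = 2: C(16,2)·(4)^2 = 120·16 = 1920.
  j = 3: C(16,3)·(4)^3 = 560·64 = 35840.
  V_q(n, t) = 1 + 64 + 1920 + 35840 = 37825.
Step 2: q^n = 5^16 = 152587890625.
Step 3: Hamming bound ⌊q^n / V_q(n,t)⌋ = ⌊152587890625/37825⌋ = 4034048.
Step 4: Compare |C| = 1074387 to 4034048: satisfied.
The claimed |C| lies below the Hamming bound.


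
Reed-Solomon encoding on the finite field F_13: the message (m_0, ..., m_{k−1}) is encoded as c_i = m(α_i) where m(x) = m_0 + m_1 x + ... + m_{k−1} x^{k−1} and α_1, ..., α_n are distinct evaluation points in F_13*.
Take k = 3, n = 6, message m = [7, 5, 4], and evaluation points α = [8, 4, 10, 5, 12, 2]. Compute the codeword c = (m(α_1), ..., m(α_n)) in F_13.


c = [4, 0, 2, 2, 6, 7]

Message polynomial: m(x) = 7 + 5·x + 4·x^2 (mod 13).
For each evaluation point α_i, compute m(α_i) mod 13:
  α_1 = 8: Horner steps 4 → 11 → 4, so m(8) = 4.
  α_2 = 4: Horner steps 4 → 8 → 0, so m(4) = 0.
  α_3 = 10: Horner steps 4 → 6 → 2, so m(10) = 2.
  α_4 = 5: Horner steps 4 → 12 → 2, so m(5) = 2.
  α_5 = 12: Horner steps 4 → 1 → 6, so m(12) = 6.
  α_6 = 2: Horner steps 4 → 0 → 7, so m(2) = 7.
Codeword c = [4, 0, 2, 2, 6, 7] ∈ F_13^6.


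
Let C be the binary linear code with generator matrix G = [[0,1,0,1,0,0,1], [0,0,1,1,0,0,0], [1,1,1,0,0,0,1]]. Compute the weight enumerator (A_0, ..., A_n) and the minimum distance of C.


Weight distribution: A_0 = 1, A_1 = 1, A_2 = 1, A_3 = 3, A_4 = 2. Minimum distance d = 1.

Enumerate all 2^3 = 8 messages m ∈ F_2^3.
For each, compute codeword c = mG in F_2^7, then tally its weight.
  m = 000 → c = 0000000, weight = 0.
  m = 100 → c = 0101001, weight = 3.
  m = 010 → c = 0011000, weight = 2.
  m = 110 → c = 0110001, weight = 3.
  m = 001 → c = 1110001, weight = 4.
  m = 101 → c = 1011000, weight = 3.
  m = 011 → c = 1101001, weight = 4.
  m = 111 → c = 1000000, weight = 1.
Tally weights:
  weight 0: 1 codewords.
  weight 1: 1 codewords.
  weight 2: 1 codewords.
  weight 3: 3 codewords.
  weight 4: 2 codewords.
Minimum distance d = smallest w > 0 with A_w > 0 = 1.
Sanity: Σ A_w = 8 = 2^3 = 8 ✓.
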